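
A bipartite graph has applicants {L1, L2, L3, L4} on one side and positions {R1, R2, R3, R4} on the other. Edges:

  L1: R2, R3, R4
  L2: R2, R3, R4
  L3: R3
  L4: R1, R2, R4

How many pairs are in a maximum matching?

4

Unit-capacity flow: source→left, listed edges, right→sink; max matching = max flow.
Augmenting path L1→R2 (+1); matched 1.
Augmenting path L2→R3 (+1); matched 2.
Augmenting path L4→R1 (+1); matched 3.
Augmenting path L3→R3→L2→R4 (+1); matched 4.
No augmenting path remains; maximum matching = 4.
König certificate: {L1, L2, L3, L4} is a vertex cover of size 4 (every listed pair touches it), so no matching can be larger.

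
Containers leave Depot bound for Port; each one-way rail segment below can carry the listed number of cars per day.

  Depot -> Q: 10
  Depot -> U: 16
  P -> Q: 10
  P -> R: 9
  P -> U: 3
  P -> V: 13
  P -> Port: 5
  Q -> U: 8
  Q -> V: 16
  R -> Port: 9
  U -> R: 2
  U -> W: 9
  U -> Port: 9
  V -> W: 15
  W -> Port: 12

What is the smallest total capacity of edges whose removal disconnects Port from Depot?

Augment Depot→U→Port: bottleneck 9, flow now 9.
Augment Depot→U→R→Port: bottleneck 2, flow now 11.
Augment Depot→U→W→Port: bottleneck 5, flow now 16.
Augment Depot→Q→U→W→Port: bottleneck 4, flow now 20.
Augment Depot→Q→V→W→Port: bottleneck 3, flow now 23.
No augmenting path remains; maximum flow = 23.
By max-flow min-cut, the minimum cut capacity equals the max flow.
In the residual graph, reachable from Depot: {Depot, Q, U, V, W}.
Min-cut edges: U→R (2), U→Port (9), W→Port (12); capacity 2 + 9 + 12 = 23.

23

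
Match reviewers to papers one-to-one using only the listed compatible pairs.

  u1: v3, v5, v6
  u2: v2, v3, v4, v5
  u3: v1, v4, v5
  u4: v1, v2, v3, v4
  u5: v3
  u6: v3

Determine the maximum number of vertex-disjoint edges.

5

Unit-capacity flow: source→left, listed edges, right→sink; max matching = max flow.
Augmenting path u1→v3 (+1); matched 1.
Augmenting path u2→v2 (+1); matched 2.
Augmenting path u3→v1 (+1); matched 3.
Augmenting path u4→v4 (+1); matched 4.
Augmenting path u5→v3→u1→v5 (+1); matched 5.
No augmenting path remains; maximum matching = 5.
König certificate: {u1, u2, u3, u4, v3} is a vertex cover of size 5 (every listed pair touches it), so no matching can be larger.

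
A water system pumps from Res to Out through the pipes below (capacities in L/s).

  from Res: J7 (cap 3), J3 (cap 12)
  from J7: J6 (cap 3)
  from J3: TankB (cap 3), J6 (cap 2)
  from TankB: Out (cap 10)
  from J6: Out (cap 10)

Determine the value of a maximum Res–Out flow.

8

Augment Res→J7→J6→Out: bottleneck 3, flow now 3.
Augment Res→J3→TankB→Out: bottleneck 3, flow now 6.
Augment Res→J3→J6→Out: bottleneck 2, flow now 8.
No augmenting path remains; maximum flow = 8.
In the residual graph, reachable from Res: {Res, J3}.
Min-cut edges: Res→J7 (3), J3→TankB (3), J3→J6 (2); capacity 3 + 3 + 2 = 8.
This cut is saturated, so no flow can exceed 8.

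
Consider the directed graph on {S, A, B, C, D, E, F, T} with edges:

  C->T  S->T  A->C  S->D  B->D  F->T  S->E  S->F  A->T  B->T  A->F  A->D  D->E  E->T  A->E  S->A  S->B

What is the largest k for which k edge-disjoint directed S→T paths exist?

5

Assign every edge capacity 1; by Menger, the answer equals the max flow.
Path S→T (+1); total 1.
Path S→A→T (+1); total 2.
Path S→B→T (+1); total 3.
Path S→E→T (+1); total 4.
Path S→F→T (+1); total 5.
No residual S→T path; max flow = 5.
Certifying cut of size 5: {E→T, S→A, S→B, S→F, S→T}.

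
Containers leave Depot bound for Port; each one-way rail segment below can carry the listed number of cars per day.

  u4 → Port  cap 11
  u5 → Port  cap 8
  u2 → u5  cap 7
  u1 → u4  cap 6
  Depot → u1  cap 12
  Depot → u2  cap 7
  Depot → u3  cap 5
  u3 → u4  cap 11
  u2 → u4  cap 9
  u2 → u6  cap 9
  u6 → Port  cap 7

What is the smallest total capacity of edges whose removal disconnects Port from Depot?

Augment Depot→u1→u4→Port: bottleneck 6, flow now 6.
Augment Depot→u2→u4→Port: bottleneck 5, flow now 11.
Augment Depot→u2→u5→Port: bottleneck 2, flow now 13.
Augment Depot→u3→u4→u2→u5→Port: bottleneck 5, flow now 18. (uses reverse residual edge)
No augmenting path remains; maximum flow = 18.
By max-flow min-cut, the minimum cut capacity equals the max flow.
In the residual graph, reachable from Depot: {Depot, u1}.
Min-cut edges: Depot→u2 (7), Depot→u3 (5), u1→u4 (6); capacity 7 + 5 + 6 = 18.

18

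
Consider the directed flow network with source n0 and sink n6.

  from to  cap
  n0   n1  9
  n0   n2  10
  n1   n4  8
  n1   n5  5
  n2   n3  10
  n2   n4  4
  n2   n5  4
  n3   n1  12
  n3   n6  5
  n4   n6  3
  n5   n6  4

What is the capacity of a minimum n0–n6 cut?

Augment n0→n1→n4→n6: bottleneck 3, flow now 3.
Augment n0→n1→n5→n6: bottleneck 4, flow now 7.
Augment n0→n2→n3→n6: bottleneck 5, flow now 12.
No augmenting path remains; maximum flow = 12.
By max-flow min-cut, the minimum cut capacity equals the max flow.
In the residual graph, reachable from n0: {n0, n1, n2, n3, n4, n5}.
Min-cut edges: n3→n6 (5), n4→n6 (3), n5→n6 (4); capacity 5 + 3 + 4 = 12.

12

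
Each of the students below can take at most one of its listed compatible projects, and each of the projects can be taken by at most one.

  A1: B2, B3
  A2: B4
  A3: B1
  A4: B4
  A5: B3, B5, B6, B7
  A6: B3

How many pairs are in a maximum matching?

Unit-capacity flow: source→left, listed edges, right→sink; max matching = max flow.
Augmenting path A1→B2 (+1); matched 1.
Augmenting path A2→B4 (+1); matched 2.
Augmenting path A3→B1 (+1); matched 3.
Augmenting path A5→B3 (+1); matched 4.
Augmenting path A6→B3→A5→B5 (+1); matched 5.
No augmenting path remains; maximum matching = 5.
König certificate: {A1, A3, A5, A6, B4} is a vertex cover of size 5 (every listed pair touches it), so no matching can be larger.

5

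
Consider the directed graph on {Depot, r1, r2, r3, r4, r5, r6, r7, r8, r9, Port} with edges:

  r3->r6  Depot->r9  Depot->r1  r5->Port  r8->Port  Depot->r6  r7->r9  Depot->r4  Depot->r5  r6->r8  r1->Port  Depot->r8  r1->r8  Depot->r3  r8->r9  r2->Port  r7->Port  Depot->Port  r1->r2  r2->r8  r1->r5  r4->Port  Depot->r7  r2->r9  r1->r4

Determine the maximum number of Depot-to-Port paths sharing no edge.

6

Assign every edge capacity 1; by Menger, the answer equals the max flow.
Path Depot→Port (+1); total 1.
Path Depot→r1→Port (+1); total 2.
Path Depot→r4→Port (+1); total 3.
Path Depot→r5→Port (+1); total 4.
Path Depot→r7→Port (+1); total 5.
Path Depot→r8→Port (+1); total 6.
No residual Depot→Port path; max flow = 6.
Certifying cut of size 6: {Depot→Port, Depot→r1, Depot→r4, Depot→r5, Depot→r7, r8→Port}.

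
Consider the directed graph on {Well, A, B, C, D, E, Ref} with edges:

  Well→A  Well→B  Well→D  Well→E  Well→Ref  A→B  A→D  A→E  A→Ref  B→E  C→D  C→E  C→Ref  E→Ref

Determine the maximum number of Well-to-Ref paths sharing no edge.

Assign every edge capacity 1; by Menger, the answer equals the max flow.
Path Well→Ref (+1); total 1.
Path Well→A→Ref (+1); total 2.
Path Well→E→Ref (+1); total 3.
No residual Well→Ref path; max flow = 3.
Certifying cut of size 3: {E→Ref, Well→A, Well→Ref}.

3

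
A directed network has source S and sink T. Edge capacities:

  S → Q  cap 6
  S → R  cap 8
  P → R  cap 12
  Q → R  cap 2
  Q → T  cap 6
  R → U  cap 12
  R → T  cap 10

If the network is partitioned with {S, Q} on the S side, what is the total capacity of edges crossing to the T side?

16

Edges leaving {S, Q}: S→R (8), Q→R (2), Q→T (6).
Cut capacity = 8 + 2 + 6 = 16.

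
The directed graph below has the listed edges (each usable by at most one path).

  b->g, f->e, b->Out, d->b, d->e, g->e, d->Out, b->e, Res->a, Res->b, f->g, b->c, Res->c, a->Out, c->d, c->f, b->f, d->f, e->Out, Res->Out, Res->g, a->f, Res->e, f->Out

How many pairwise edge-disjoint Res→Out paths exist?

Assign every edge capacity 1; by Menger, the answer equals the max flow.
Path Res→Out (+1); total 1.
Path Res→a→Out (+1); total 2.
Path Res→b→Out (+1); total 3.
Path Res→e→Out (+1); total 4.
Path Res→c→d→Out (+1); total 5.
No residual Res→Out path; max flow = 5.
Certifying cut of size 5: {Res→Out, Res→a, Res→b, Res→c, e→Out}.

5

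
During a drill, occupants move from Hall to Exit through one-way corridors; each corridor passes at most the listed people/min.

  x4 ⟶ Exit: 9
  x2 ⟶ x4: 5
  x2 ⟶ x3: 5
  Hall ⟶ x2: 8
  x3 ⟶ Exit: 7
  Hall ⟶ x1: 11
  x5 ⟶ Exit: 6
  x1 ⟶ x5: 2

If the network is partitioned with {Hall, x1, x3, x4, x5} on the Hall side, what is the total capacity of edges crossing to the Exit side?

30

Edges leaving {Hall, x1, x3, x4, x5}: Hall→x2 (8), x3→Exit (7), x4→Exit (9), x5→Exit (6).
Cut capacity = 8 + 7 + 9 + 6 = 30.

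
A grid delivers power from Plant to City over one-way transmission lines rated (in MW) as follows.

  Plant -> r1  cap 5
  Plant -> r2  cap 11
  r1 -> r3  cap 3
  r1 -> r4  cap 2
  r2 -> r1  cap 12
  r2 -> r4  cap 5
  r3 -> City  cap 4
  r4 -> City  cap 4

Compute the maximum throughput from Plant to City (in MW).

7

Augment Plant→r1→r3→City: bottleneck 3, flow now 3.
Augment Plant→r1→r4→City: bottleneck 2, flow now 5.
Augment Plant→r2→r4→City: bottleneck 2, flow now 7.
No augmenting path remains; maximum flow = 7.
In the residual graph, reachable from Plant: {Plant, r1, r2, r4}.
Min-cut edges: r1→r3 (3), r4→City (4); capacity 3 + 4 = 7.
This cut is saturated, so no flow can exceed 7.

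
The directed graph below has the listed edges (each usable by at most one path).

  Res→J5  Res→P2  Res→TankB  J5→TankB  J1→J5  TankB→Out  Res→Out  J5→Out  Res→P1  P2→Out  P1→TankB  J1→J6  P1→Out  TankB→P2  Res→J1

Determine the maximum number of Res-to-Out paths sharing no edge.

5

Assign every edge capacity 1; by Menger, the answer equals the max flow.
Path Res→Out (+1); total 1.
Path Res→P1→Out (+1); total 2.
Path Res→J5→Out (+1); total 3.
Path Res→TankB→Out (+1); total 4.
Path Res→P2→Out (+1); total 5.
No residual Res→Out path; max flow = 5.
Certifying cut of size 5: {J5→Out, P2→Out, Res→Out, Res→P1, TankB→Out}.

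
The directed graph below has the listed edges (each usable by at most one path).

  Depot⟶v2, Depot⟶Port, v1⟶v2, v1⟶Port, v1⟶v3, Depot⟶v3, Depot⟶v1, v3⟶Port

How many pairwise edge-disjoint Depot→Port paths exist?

Assign every edge capacity 1; by Menger, the answer equals the max flow.
Path Depot→Port (+1); total 1.
Path Depot→v1→Port (+1); total 2.
Path Depot→v3→Port (+1); total 3.
No residual Depot→Port path; max flow = 3.
Certifying cut of size 3: {Depot→Port, Depot→v1, Depot→v3}.

3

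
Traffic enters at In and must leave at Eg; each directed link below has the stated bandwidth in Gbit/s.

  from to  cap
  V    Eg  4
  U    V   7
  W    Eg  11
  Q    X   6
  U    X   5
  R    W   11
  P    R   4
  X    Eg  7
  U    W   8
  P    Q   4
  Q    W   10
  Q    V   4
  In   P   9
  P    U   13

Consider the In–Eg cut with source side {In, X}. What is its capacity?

16

Edges leaving {In, X}: In→P (9), X→Eg (7).
Cut capacity = 9 + 7 = 16.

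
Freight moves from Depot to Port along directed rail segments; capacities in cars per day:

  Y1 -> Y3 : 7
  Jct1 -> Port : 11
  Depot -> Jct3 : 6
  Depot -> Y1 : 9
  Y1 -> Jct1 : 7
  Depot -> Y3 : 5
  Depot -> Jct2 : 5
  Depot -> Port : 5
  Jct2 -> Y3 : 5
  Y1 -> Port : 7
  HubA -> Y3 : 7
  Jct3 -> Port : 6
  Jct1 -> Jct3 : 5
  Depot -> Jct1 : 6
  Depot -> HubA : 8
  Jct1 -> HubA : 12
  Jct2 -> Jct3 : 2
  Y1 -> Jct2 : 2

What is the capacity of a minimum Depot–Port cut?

Augment Depot→Port: bottleneck 5, flow now 5.
Augment Depot→Y1→Port: bottleneck 7, flow now 12.
Augment Depot→Jct1→Port: bottleneck 6, flow now 18.
Augment Depot→Jct3→Port: bottleneck 6, flow now 24.
Augment Depot→Y1→Jct1→Port: bottleneck 2, flow now 26.
No augmenting path remains; maximum flow = 26.
By max-flow min-cut, the minimum cut capacity equals the max flow.
In the residual graph, reachable from Depot: {Depot, Jct2, HubA, Y3, Jct3}.
Min-cut edges: Depot→Y1 (9), Depot→Jct1 (6), Depot→Port (5), Jct3→Port (6); capacity 9 + 6 + 5 + 6 = 26.

26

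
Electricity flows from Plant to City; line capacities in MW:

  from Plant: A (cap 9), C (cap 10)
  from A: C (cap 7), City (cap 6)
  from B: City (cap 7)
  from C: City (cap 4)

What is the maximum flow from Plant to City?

Augment Plant→A→City: bottleneck 6, flow now 6.
Augment Plant→C→City: bottleneck 4, flow now 10.
No augmenting path remains; maximum flow = 10.
In the residual graph, reachable from Plant: {Plant, A, C}.
Min-cut edges: A→City (6), C→City (4); capacity 6 + 4 = 10.
This cut is saturated, so no flow can exceed 10.

10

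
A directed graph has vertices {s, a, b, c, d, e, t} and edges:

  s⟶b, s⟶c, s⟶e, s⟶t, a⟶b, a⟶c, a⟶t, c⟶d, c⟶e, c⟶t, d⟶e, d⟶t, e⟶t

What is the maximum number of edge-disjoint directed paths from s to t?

Assign every edge capacity 1; by Menger, the answer equals the max flow.
Path s→t (+1); total 1.
Path s→c→t (+1); total 2.
Path s→e→t (+1); total 3.
No residual s→t path; max flow = 3.
Certifying cut of size 3: {s→c, s→e, s→t}.

3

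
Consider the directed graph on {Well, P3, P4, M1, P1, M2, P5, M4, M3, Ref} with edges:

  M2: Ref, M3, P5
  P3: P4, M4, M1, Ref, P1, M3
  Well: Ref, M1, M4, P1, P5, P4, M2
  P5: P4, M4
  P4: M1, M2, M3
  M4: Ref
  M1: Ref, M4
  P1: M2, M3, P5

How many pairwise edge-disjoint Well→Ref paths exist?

Assign every edge capacity 1; by Menger, the answer equals the max flow.
Path Well→Ref (+1); total 1.
Path Well→M1→Ref (+1); total 2.
Path Well→M2→Ref (+1); total 3.
Path Well→M4→Ref (+1); total 4.
No residual Well→Ref path; max flow = 4.
Certifying cut of size 4: {M1→Ref, M2→Ref, M4→Ref, Well→Ref}.

4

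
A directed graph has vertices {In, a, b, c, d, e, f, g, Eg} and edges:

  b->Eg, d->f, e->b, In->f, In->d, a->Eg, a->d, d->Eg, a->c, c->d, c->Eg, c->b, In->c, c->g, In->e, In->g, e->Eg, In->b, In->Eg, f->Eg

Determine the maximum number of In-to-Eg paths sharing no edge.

Assign every edge capacity 1; by Menger, the answer equals the max flow.
Path In→Eg (+1); total 1.
Path In→b→Eg (+1); total 2.
Path In→c→Eg (+1); total 3.
Path In→d→Eg (+1); total 4.
Path In→e→Eg (+1); total 5.
Path In→f→Eg (+1); total 6.
No residual In→Eg path; max flow = 6.
Certifying cut of size 6: {In→Eg, In→b, In→c, In→d, In→e, In→f}.

6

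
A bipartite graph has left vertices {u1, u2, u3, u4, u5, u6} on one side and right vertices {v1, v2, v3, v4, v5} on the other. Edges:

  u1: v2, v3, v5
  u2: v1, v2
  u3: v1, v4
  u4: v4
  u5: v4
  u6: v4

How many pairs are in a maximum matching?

4

Unit-capacity flow: source→left, listed edges, right→sink; max matching = max flow.
Augmenting path u1→v2 (+1); matched 1.
Augmenting path u2→v1 (+1); matched 2.
Augmenting path u3→v4 (+1); matched 3.
Augmenting path u4→v4→u3→v1→u2→v2→u1→v3 (+1); matched 4.
No augmenting path remains; maximum matching = 4.
König certificate: {u1, u2, u3, v4} is a vertex cover of size 4 (every listed pair touches it), so no matching can be larger.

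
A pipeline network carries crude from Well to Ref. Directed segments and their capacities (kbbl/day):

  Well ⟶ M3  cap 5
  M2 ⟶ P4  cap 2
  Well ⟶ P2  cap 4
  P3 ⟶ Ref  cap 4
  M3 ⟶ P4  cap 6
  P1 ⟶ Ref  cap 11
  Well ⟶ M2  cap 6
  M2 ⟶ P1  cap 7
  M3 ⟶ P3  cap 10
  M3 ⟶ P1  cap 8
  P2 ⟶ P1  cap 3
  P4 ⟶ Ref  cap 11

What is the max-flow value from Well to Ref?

Augment Well→M2→P1→Ref: bottleneck 6, flow now 6.
Augment Well→M3→P1→Ref: bottleneck 5, flow now 11.
Augment Well→P2→P1→M2→P4→Ref: bottleneck 2, flow now 13. (uses reverse residual edge)
Augment Well→P2→P1→M3→P4→Ref: bottleneck 1, flow now 14. (uses reverse residual edge)
No augmenting path remains; maximum flow = 14.
In the residual graph, reachable from Well: {Well, P2}.
Min-cut edges: Well→M2 (6), Well→M3 (5), P2→P1 (3); capacity 6 + 5 + 3 = 14.
This cut is saturated, so no flow can exceed 14.

14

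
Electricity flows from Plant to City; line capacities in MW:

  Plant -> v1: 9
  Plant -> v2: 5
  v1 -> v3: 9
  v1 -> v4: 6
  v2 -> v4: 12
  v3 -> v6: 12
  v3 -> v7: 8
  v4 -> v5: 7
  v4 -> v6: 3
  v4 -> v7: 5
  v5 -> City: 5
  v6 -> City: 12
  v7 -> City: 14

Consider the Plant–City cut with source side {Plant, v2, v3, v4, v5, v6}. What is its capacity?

Edges leaving {Plant, v2, v3, v4, v5, v6}: Plant→v1 (9), v3→v7 (8), v4→v7 (5), v5→City (5), v6→City (12).
Cut capacity = 9 + 8 + 5 + 5 + 12 = 39.

39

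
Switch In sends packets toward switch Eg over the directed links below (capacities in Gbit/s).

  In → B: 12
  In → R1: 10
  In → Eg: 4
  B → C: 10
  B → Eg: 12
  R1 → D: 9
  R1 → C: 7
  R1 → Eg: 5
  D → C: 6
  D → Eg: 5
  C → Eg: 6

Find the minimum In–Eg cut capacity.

Augment In→Eg: bottleneck 4, flow now 4.
Augment In→B→Eg: bottleneck 12, flow now 16.
Augment In→R1→Eg: bottleneck 5, flow now 21.
Augment In→R1→D→Eg: bottleneck 5, flow now 26.
No augmenting path remains; maximum flow = 26.
By max-flow min-cut, the minimum cut capacity equals the max flow.
In the residual graph, reachable from In: {In}.
Min-cut edges: In→B (12), In→R1 (10), In→Eg (4); capacity 12 + 10 + 4 = 26.

26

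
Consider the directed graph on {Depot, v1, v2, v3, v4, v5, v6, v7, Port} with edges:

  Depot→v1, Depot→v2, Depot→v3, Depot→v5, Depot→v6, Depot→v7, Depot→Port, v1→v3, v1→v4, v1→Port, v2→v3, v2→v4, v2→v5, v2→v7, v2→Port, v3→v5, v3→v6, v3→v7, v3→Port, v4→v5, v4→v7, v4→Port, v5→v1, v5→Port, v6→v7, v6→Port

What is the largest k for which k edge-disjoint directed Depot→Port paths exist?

Assign every edge capacity 1; by Menger, the answer equals the max flow.
Path Depot→Port (+1); total 1.
Path Depot→v1→Port (+1); total 2.
Path Depot→v2→Port (+1); total 3.
Path Depot→v3→Port (+1); total 4.
Path Depot→v5→Port (+1); total 5.
Path Depot→v6→Port (+1); total 6.
No residual Depot→Port path; max flow = 6.
Certifying cut of size 6: {Depot→Port, Depot→v1, Depot→v2, Depot→v3, Depot→v5, Depot→v6}.

6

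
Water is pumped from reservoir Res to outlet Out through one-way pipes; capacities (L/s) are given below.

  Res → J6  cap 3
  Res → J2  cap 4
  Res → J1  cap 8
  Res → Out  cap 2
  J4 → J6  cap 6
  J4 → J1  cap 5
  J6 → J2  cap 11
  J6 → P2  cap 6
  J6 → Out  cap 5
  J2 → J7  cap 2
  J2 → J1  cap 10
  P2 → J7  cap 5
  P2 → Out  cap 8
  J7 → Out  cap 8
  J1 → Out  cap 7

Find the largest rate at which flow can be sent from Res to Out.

Augment Res→Out: bottleneck 2, flow now 2.
Augment Res→J6→Out: bottleneck 3, flow now 5.
Augment Res→J1→Out: bottleneck 7, flow now 12.
Augment Res→J2→J7→Out: bottleneck 2, flow now 14.
No augmenting path remains; maximum flow = 14.
In the residual graph, reachable from Res: {Res, J2, J1}.
Min-cut edges: Res→J6 (3), Res→Out (2), J2→J7 (2), J1→Out (7); capacity 3 + 2 + 2 + 7 = 14.
This cut is saturated, so no flow can exceed 14.

14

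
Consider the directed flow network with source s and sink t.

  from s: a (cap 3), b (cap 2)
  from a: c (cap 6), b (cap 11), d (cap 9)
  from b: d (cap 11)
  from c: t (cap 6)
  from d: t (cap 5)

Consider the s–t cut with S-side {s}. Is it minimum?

Given cut capacity: 3 + 2 = 5.
Augment s→a→c→t: bottleneck 3, flow now 3.
Augment s→b→d→t: bottleneck 2, flow now 5.
No augmenting path remains; maximum flow = 5.
Cut capacity 5 equals the max flow, so it is a minimum cut.

Yes — it is a minimum cut (capacity 5).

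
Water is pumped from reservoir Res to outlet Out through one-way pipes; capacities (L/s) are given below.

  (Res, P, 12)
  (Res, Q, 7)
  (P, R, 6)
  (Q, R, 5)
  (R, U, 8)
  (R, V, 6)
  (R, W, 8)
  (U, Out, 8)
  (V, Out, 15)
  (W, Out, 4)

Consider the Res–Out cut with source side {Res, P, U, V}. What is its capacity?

Edges leaving {Res, P, U, V}: Res→Q (7), P→R (6), U→Out (8), V→Out (15).
Cut capacity = 7 + 6 + 8 + 15 = 36.

36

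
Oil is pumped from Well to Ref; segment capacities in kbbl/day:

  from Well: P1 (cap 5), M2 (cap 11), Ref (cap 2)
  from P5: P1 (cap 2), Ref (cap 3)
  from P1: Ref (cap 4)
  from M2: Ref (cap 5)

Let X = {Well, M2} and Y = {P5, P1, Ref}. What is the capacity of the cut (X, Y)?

12

Edges leaving {Well, M2}: Well→P1 (5), Well→Ref (2), M2→Ref (5).
Cut capacity = 5 + 2 + 5 = 12.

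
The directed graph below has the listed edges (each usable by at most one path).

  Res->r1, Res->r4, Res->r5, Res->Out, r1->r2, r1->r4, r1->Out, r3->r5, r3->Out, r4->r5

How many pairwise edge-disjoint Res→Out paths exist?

2

Assign every edge capacity 1; by Menger, the answer equals the max flow.
Path Res→Out (+1); total 1.
Path Res→r1→Out (+1); total 2.
No residual Res→Out path; max flow = 2.
Certifying cut of size 2: {Res→Out, Res→r1}.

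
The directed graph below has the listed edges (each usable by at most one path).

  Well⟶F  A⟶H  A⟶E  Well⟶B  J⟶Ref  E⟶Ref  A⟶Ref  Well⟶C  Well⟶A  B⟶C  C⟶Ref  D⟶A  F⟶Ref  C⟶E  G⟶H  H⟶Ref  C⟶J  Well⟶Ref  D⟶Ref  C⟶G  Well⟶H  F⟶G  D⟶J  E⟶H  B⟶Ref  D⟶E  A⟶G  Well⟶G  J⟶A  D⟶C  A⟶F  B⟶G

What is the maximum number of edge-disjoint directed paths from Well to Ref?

Assign every edge capacity 1; by Menger, the answer equals the max flow.
Path Well→Ref (+1); total 1.
Path Well→A→Ref (+1); total 2.
Path Well→B→Ref (+1); total 3.
Path Well→C→Ref (+1); total 4.
Path Well→F→Ref (+1); total 5.
Path Well→H→Ref (+1); total 6.
No residual Well→Ref path; max flow = 6.
Certifying cut of size 6: {H→Ref, Well→A, Well→B, Well→C, Well→F, Well→Ref}.

6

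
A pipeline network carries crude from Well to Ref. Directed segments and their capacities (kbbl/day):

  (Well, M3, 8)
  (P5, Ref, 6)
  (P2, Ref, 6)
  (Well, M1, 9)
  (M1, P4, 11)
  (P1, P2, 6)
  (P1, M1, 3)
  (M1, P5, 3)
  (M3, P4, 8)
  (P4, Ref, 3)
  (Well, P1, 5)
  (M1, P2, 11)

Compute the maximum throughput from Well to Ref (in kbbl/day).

12

Augment Well→P1→P2→Ref: bottleneck 5, flow now 5.
Augment Well→M3→P4→Ref: bottleneck 3, flow now 8.
Augment Well→M1→P5→Ref: bottleneck 3, flow now 11.
Augment Well→M1→P2→Ref: bottleneck 1, flow now 12.
No augmenting path remains; maximum flow = 12.
In the residual graph, reachable from Well: {Well, P1, M3, M1, P4, P2}.
Min-cut edges: M1→P5 (3), P4→Ref (3), P2→Ref (6); capacity 3 + 3 + 6 = 12.
This cut is saturated, so no flow can exceed 12.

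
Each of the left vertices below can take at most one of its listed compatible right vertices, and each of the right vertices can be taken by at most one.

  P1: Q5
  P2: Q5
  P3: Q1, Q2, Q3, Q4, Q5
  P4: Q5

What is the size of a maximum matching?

Unit-capacity flow: source→left, listed edges, right→sink; max matching = max flow.
Augmenting path P1→Q5 (+1); matched 1.
Augmenting path P3→Q1 (+1); matched 2.
No augmenting path remains; maximum matching = 2.
König certificate: {P3, Q5} is a vertex cover of size 2 (every listed pair touches it), so no matching can be larger.

2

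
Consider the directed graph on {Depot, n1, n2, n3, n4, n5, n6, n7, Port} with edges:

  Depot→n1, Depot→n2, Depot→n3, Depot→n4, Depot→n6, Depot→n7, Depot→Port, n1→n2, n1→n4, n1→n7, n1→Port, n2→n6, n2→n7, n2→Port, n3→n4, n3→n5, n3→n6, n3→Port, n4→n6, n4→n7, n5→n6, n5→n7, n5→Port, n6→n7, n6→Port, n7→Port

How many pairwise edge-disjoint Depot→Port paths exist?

6

Assign every edge capacity 1; by Menger, the answer equals the max flow.
Path Depot→Port (+1); total 1.
Path Depot→n1→Port (+1); total 2.
Path Depot→n2→Port (+1); total 3.
Path Depot→n3→Port (+1); total 4.
Path Depot→n6→Port (+1); total 5.
Path Depot→n7→Port (+1); total 6.
No residual Depot→Port path; max flow = 6.
Certifying cut of size 6: {Depot→Port, Depot→n1, Depot→n2, Depot→n3, n6→Port, n7→Port}.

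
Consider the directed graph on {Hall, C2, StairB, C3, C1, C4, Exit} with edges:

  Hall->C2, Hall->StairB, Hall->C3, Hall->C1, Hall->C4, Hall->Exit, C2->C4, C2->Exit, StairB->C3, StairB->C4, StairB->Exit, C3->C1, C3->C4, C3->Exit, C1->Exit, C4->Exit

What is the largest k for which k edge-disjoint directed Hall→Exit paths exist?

Assign every edge capacity 1; by Menger, the answer equals the max flow.
Path Hall→Exit (+1); total 1.
Path Hall→C2→Exit (+1); total 2.
Path Hall→StairB→Exit (+1); total 3.
Path Hall→C3→Exit (+1); total 4.
Path Hall→C1→Exit (+1); total 5.
Path Hall→C4→Exit (+1); total 6.
No residual Hall→Exit path; max flow = 6.
Certifying cut of size 6: {Hall→C1, Hall→C2, Hall→C3, Hall→C4, Hall→Exit, Hall→StairB}.

6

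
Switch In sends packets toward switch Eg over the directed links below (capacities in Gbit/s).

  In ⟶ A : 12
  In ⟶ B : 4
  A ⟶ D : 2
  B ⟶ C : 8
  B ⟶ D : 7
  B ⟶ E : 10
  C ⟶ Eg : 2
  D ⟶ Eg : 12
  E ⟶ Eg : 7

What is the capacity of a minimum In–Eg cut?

6

Augment In→A→D→Eg: bottleneck 2, flow now 2.
Augment In→B→C→Eg: bottleneck 2, flow now 4.
Augment In→B→D→Eg: bottleneck 2, flow now 6.
No augmenting path remains; maximum flow = 6.
By max-flow min-cut, the minimum cut capacity equals the max flow.
In the residual graph, reachable from In: {In, A}.
Min-cut edges: In→B (4), A→D (2); capacity 4 + 2 = 6.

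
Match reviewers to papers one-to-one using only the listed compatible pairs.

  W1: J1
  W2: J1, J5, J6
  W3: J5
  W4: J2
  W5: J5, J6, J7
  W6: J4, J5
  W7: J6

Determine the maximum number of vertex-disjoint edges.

Unit-capacity flow: source→left, listed edges, right→sink; max matching = max flow.
Augmenting path W1→J1 (+1); matched 1.
Augmenting path W2→J5 (+1); matched 2.
Augmenting path W4→J2 (+1); matched 3.
Augmenting path W5→J6 (+1); matched 4.
Augmenting path W6→J4 (+1); matched 5.
Augmenting path W7→J6→W5→J7 (+1); matched 6.
No augmenting path remains; maximum matching = 6.
König certificate: {W4, W5, W6, J1, J5, J6} is a vertex cover of size 6 (every listed pair touches it), so no matching can be larger.

6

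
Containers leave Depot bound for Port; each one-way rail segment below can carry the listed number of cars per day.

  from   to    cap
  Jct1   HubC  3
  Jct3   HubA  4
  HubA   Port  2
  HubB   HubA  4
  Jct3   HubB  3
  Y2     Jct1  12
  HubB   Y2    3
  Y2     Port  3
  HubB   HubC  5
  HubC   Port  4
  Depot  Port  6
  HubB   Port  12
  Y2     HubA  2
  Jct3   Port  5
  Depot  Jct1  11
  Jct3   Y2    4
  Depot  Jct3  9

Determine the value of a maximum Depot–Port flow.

18

Augment Depot→Port: bottleneck 6, flow now 6.
Augment Depot→Jct3→Port: bottleneck 5, flow now 11.
Augment Depot→Jct3→HubB→Port: bottleneck 3, flow now 14.
Augment Depot→Jct3→Y2→Port: bottleneck 1, flow now 15.
Augment Depot→Jct1→HubC→Port: bottleneck 3, flow now 18.
No augmenting path remains; maximum flow = 18.
In the residual graph, reachable from Depot: {Depot, Jct1}.
Min-cut edges: Depot→Jct3 (9), Depot→Port (6), Jct1→HubC (3); capacity 9 + 6 + 3 = 18.
This cut is saturated, so no flow can exceed 18.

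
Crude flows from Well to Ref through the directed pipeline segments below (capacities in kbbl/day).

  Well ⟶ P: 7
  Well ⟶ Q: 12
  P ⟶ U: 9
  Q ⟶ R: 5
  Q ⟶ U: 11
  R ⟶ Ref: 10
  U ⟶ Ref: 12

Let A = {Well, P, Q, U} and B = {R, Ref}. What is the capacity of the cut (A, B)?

Edges leaving {Well, P, Q, U}: Q→R (5), U→Ref (12).
Cut capacity = 5 + 12 = 17.

17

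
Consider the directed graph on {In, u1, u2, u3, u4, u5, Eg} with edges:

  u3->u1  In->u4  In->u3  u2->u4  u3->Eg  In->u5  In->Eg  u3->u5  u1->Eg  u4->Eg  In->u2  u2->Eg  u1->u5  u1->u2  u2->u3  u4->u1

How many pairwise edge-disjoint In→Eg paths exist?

Assign every edge capacity 1; by Menger, the answer equals the max flow.
Path In→Eg (+1); total 1.
Path In→u2→Eg (+1); total 2.
Path In→u3→Eg (+1); total 3.
Path In→u4→Eg (+1); total 4.
No residual In→Eg path; max flow = 4.
Certifying cut of size 4: {In→Eg, In→u2, In→u3, In→u4}.

4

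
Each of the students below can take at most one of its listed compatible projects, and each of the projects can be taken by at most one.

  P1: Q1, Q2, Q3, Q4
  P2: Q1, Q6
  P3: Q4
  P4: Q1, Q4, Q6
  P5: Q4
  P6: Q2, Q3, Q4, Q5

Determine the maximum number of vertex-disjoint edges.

5

Unit-capacity flow: source→left, listed edges, right→sink; max matching = max flow.
Augmenting path P1→Q1 (+1); matched 1.
Augmenting path P2→Q6 (+1); matched 2.
Augmenting path P3→Q4 (+1); matched 3.
Augmenting path P6→Q2 (+1); matched 4.
Augmenting path P4→Q1→P1→Q3 (+1); matched 5.
No augmenting path remains; maximum matching = 5.
König certificate: {P1, P2, P4, P6, Q4} is a vertex cover of size 5 (every listed pair touches it), so no matching can be larger.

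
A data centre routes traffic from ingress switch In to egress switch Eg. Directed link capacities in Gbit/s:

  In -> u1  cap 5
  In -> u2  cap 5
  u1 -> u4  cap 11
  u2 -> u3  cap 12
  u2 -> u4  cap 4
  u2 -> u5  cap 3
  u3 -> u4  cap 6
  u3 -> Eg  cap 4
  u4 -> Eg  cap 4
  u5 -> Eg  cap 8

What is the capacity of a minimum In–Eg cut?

9

Augment In→u1→u4→Eg: bottleneck 4, flow now 4.
Augment In→u2→u3→Eg: bottleneck 4, flow now 8.
Augment In→u2→u5→Eg: bottleneck 1, flow now 9.
No augmenting path remains; maximum flow = 9.
By max-flow min-cut, the minimum cut capacity equals the max flow.
In the residual graph, reachable from In: {In, u1, u4}.
Min-cut edges: In→u2 (5), u4→Eg (4); capacity 5 + 4 = 9.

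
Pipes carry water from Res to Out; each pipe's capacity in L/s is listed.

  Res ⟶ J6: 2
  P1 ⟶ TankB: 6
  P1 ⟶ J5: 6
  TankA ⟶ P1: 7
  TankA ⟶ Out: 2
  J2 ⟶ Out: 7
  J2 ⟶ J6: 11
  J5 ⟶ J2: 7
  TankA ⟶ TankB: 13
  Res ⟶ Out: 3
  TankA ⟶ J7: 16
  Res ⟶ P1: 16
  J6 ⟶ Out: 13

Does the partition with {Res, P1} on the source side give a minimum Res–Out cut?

No — its capacity is 17, but the minimum cut has capacity 11.

Given cut capacity: 2 + 3 + 6 + 6 = 17.
Augment Res→Out: bottleneck 3, flow now 3.
Augment Res→J6→Out: bottleneck 2, flow now 5.
Augment Res→P1→J5→J2→Out: bottleneck 6, flow now 11.
No augmenting path remains; maximum flow = 11.
In the residual graph, reachable from Res: {Res, P1, TankB}.
Min-cut edges: Res→J6 (2), Res→Out (3), P1→J5 (6); capacity 2 + 3 + 6 = 11.
Cut capacity 17 exceeds the max flow 11, so it is not minimum.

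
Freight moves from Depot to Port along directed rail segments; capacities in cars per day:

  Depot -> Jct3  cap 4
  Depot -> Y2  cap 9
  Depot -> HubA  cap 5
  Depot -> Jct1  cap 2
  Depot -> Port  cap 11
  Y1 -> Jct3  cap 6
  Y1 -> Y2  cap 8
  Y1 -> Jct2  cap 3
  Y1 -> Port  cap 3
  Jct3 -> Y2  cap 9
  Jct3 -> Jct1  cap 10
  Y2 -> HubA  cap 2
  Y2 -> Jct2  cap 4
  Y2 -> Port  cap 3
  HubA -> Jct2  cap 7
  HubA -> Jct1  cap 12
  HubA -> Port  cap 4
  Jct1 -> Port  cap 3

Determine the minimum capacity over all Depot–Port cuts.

Augment Depot→Port: bottleneck 11, flow now 11.
Augment Depot→Y2→Port: bottleneck 3, flow now 14.
Augment Depot→HubA→Port: bottleneck 4, flow now 18.
Augment Depot→Jct1→Port: bottleneck 2, flow now 20.
Augment Depot→Jct3→Jct1→Port: bottleneck 1, flow now 21.
No augmenting path remains; maximum flow = 21.
By max-flow min-cut, the minimum cut capacity equals the max flow.
In the residual graph, reachable from Depot: {Depot, Jct3, Y2, HubA, Jct2, Jct1}.
Min-cut edges: Depot→Port (11), Y2→Port (3), HubA→Port (4), Jct1→Port (3); capacity 11 + 3 + 4 + 3 = 21.

21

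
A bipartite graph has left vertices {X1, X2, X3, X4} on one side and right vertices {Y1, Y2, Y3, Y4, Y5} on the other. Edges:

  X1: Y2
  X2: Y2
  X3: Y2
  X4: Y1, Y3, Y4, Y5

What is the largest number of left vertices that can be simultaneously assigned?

2

Unit-capacity flow: source→left, listed edges, right→sink; max matching = max flow.
Augmenting path X1→Y2 (+1); matched 1.
Augmenting path X4→Y1 (+1); matched 2.
No augmenting path remains; maximum matching = 2.
König certificate: {X4, Y2} is a vertex cover of size 2 (every listed pair touches it), so no matching can be larger.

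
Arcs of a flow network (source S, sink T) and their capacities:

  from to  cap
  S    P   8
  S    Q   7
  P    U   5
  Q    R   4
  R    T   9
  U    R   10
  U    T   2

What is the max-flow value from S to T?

Augment S→P→U→T: bottleneck 2, flow now 2.
Augment S→Q→R→T: bottleneck 4, flow now 6.
Augment S→P→U→R→T: bottleneck 3, flow now 9.
No augmenting path remains; maximum flow = 9.
In the residual graph, reachable from S: {S, P, Q}.
Min-cut edges: P→U (5), Q→R (4); capacity 5 + 4 = 9.
This cut is saturated, so no flow can exceed 9.

9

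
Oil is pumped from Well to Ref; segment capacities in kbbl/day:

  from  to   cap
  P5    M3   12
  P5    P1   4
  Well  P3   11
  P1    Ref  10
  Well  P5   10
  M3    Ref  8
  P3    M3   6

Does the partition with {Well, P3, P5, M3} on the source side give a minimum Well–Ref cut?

Given cut capacity: 4 + 8 = 12.
Augment Well→P3→M3→Ref: bottleneck 6, flow now 6.
Augment Well→P5→P1→Ref: bottleneck 4, flow now 10.
Augment Well→P5→M3→Ref: bottleneck 2, flow now 12.
No augmenting path remains; maximum flow = 12.
Cut capacity 12 equals the max flow, so it is a minimum cut.

Yes — it is a minimum cut (capacity 12).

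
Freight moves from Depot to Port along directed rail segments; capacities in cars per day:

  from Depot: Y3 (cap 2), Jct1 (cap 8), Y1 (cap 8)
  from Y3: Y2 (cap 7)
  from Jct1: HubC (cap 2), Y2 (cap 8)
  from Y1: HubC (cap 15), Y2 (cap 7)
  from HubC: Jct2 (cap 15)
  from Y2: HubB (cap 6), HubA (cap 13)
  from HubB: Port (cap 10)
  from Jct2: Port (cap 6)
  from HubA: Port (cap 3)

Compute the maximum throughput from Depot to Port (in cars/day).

15

Augment Depot→Y3→Y2→HubB→Port: bottleneck 2, flow now 2.
Augment Depot→Jct1→HubC→Jct2→Port: bottleneck 2, flow now 4.
Augment Depot→Jct1→Y2→HubB→Port: bottleneck 4, flow now 8.
Augment Depot→Jct1→Y2→HubA→Port: bottleneck 2, flow now 10.
Augment Depot→Y1→HubC→Jct2→Port: bottleneck 4, flow now 14.
Augment Depot→Y1→Y2→HubA→Port: bottleneck 1, flow now 15.
No augmenting path remains; maximum flow = 15.
In the residual graph, reachable from Depot: {Depot, Y3, Jct1, Y1, HubC, Y2, Jct2, HubA}.
Min-cut edges: Y2→HubB (6), Jct2→Port (6), HubA→Port (3); capacity 6 + 6 + 3 = 15.
This cut is saturated, so no flow can exceed 15.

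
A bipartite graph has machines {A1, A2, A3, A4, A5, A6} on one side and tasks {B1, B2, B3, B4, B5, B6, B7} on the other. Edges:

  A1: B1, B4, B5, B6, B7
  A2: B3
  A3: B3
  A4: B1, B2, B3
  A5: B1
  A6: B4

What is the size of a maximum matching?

5

Unit-capacity flow: source→left, listed edges, right→sink; max matching = max flow.
Augmenting path A1→B1 (+1); matched 1.
Augmenting path A2→B3 (+1); matched 2.
Augmenting path A4→B2 (+1); matched 3.
Augmenting path A6→B4 (+1); matched 4.
Augmenting path A5→B1→A1→B5 (+1); matched 5.
No augmenting path remains; maximum matching = 5.
König certificate: {A1, A4, A5, A6, B3} is a vertex cover of size 5 (every listed pair touches it), so no matching can be larger.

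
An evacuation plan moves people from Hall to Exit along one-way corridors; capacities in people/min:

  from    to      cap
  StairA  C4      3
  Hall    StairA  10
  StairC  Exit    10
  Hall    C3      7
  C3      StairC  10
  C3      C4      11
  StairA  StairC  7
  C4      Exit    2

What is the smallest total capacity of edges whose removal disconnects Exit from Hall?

Augment Hall→C3→C4→Exit: bottleneck 2, flow now 2.
Augment Hall→C3→StairC→Exit: bottleneck 5, flow now 7.
Augment Hall→StairA→StairC→Exit: bottleneck 5, flow now 12.
No augmenting path remains; maximum flow = 12.
By max-flow min-cut, the minimum cut capacity equals the max flow.
In the residual graph, reachable from Hall: {Hall, C3, StairA, C4, StairC}.
Min-cut edges: C4→Exit (2), StairC→Exit (10); capacity 2 + 10 = 12.

12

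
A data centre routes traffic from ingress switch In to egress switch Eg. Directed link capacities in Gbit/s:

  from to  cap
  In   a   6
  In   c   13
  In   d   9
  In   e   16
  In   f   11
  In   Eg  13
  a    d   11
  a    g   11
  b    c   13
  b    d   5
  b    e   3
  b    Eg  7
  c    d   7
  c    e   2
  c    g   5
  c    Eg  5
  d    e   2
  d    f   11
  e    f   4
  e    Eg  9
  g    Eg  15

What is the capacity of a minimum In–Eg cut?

38

Augment In→Eg: bottleneck 13, flow now 13.
Augment In→c→Eg: bottleneck 5, flow now 18.
Augment In→e→Eg: bottleneck 9, flow now 27.
Augment In→a→g→Eg: bottleneck 6, flow now 33.
Augment In→c→g→Eg: bottleneck 5, flow now 38.
No augmenting path remains; maximum flow = 38.
By max-flow min-cut, the minimum cut capacity equals the max flow.
In the residual graph, reachable from In: {In, c, d, e, f}.
Min-cut edges: In→a (6), In→Eg (13), c→g (5), c→Eg (5), e→Eg (9); capacity 6 + 13 + 5 + 5 + 9 = 38.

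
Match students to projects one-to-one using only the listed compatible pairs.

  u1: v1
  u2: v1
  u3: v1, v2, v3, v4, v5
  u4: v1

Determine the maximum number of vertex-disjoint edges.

Unit-capacity flow: source→left, listed edges, right→sink; max matching = max flow.
Augmenting path u1→v1 (+1); matched 1.
Augmenting path u3→v2 (+1); matched 2.
No augmenting path remains; maximum matching = 2.
König certificate: {u3, v1} is a vertex cover of size 2 (every listed pair touches it), so no matching can be larger.

2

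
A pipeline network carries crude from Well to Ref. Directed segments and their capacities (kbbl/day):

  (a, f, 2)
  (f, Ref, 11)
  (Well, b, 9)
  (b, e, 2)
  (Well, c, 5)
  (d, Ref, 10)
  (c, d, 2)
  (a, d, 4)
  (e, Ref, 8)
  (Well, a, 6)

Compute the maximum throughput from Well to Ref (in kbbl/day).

Augment Well→a→d→Ref: bottleneck 4, flow now 4.
Augment Well→a→f→Ref: bottleneck 2, flow now 6.
Augment Well→b→e→Ref: bottleneck 2, flow now 8.
Augment Well→c→d→Ref: bottleneck 2, flow now 10.
No augmenting path remains; maximum flow = 10.
In the residual graph, reachable from Well: {Well, b, c}.
Min-cut edges: Well→a (6), b→e (2), c→d (2); capacity 6 + 2 + 2 = 10.
This cut is saturated, so no flow can exceed 10.

10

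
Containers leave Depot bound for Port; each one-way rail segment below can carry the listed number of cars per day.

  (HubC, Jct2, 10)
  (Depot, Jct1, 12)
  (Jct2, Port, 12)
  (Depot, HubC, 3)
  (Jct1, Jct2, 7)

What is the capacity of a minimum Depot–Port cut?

10

Augment Depot→Jct1→Jct2→Port: bottleneck 7, flow now 7.
Augment Depot→HubC→Jct2→Port: bottleneck 3, flow now 10.
No augmenting path remains; maximum flow = 10.
By max-flow min-cut, the minimum cut capacity equals the max flow.
In the residual graph, reachable from Depot: {Depot, Jct1}.
Min-cut edges: Depot→HubC (3), Jct1→Jct2 (7); capacity 3 + 7 = 10.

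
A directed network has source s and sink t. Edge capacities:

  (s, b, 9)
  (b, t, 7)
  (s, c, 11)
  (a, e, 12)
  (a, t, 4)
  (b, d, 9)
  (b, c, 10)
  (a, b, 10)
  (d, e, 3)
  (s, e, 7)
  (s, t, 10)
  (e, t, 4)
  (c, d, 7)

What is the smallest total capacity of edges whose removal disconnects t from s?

Augment s→t: bottleneck 10, flow now 10.
Augment s→b→t: bottleneck 7, flow now 17.
Augment s→e→t: bottleneck 4, flow now 21.
No augmenting path remains; maximum flow = 21.
By max-flow min-cut, the minimum cut capacity equals the max flow.
In the residual graph, reachable from s: {s, b, c, d, e}.
Min-cut edges: s→t (10), b→t (7), e→t (4); capacity 10 + 7 + 4 = 21.

21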